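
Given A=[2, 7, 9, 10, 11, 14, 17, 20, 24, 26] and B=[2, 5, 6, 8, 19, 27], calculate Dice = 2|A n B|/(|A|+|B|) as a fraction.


A intersect B = [2]
|A intersect B| = 1
|A| = 10, |B| = 6
Dice = 2*1 / (10+6)
= 2 / 16 = 1/8

1/8


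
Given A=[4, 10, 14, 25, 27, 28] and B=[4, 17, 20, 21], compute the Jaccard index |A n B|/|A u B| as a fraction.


A intersect B = [4]
|A intersect B| = 1
A union B = [4, 10, 14, 17, 20, 21, 25, 27, 28]
|A union B| = 9
Jaccard = 1/9 = 1/9

1/9


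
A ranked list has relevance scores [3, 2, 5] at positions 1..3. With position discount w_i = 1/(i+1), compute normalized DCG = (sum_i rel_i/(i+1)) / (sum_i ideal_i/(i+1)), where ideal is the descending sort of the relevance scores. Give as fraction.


Position discount weights w_i = 1/(i+1) for i=1..3:
Weights = [1/2, 1/3, 1/4]
Actual relevance: [3, 2, 5]
DCG = 3/2 + 2/3 + 5/4 = 41/12
Ideal relevance (sorted desc): [5, 3, 2]
Ideal DCG = 5/2 + 3/3 + 2/4 = 4
nDCG = DCG / ideal_DCG = 41/12 / 4 = 41/48

41/48


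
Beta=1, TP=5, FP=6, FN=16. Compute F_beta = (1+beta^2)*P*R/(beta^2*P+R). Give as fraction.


P = TP/(TP+FP) = 5/11 = 5/11
R = TP/(TP+FN) = 5/21 = 5/21
beta^2 = 1^2 = 1
(1 + beta^2) = 2
Numerator = (1+beta^2)*P*R = 50/231
Denominator = beta^2*P + R = 5/11 + 5/21 = 160/231
F_beta = 5/16

5/16


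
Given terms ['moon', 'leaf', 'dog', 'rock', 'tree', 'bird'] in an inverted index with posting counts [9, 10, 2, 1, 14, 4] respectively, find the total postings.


Summing posting list sizes:
'moon': 9 postings
'leaf': 10 postings
'dog': 2 postings
'rock': 1 postings
'tree': 14 postings
'bird': 4 postings
Total = 9 + 10 + 2 + 1 + 14 + 4 = 40

40


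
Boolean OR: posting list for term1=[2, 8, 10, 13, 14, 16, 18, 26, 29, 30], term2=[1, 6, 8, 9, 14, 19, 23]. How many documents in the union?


Boolean OR: find union of posting lists
term1 docs: [2, 8, 10, 13, 14, 16, 18, 26, 29, 30]
term2 docs: [1, 6, 8, 9, 14, 19, 23]
Union: [1, 2, 6, 8, 9, 10, 13, 14, 16, 18, 19, 23, 26, 29, 30]
|union| = 15

15


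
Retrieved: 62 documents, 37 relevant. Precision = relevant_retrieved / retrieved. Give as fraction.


Precision = relevant_retrieved / total_retrieved
= 37 / 62
= 37 / (37 + 25)
= 37/62

37/62


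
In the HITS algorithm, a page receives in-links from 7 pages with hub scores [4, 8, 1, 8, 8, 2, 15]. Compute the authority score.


Authority = sum of hub scores of in-linkers
In-link 1: hub score = 4
In-link 2: hub score = 8
In-link 3: hub score = 1
In-link 4: hub score = 8
In-link 5: hub score = 8
In-link 6: hub score = 2
In-link 7: hub score = 15
Authority = 4 + 8 + 1 + 8 + 8 + 2 + 15 = 46

46


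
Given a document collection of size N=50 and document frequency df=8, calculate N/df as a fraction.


IDF ratio = N / df
= 50 / 8
= 25/4

25/4


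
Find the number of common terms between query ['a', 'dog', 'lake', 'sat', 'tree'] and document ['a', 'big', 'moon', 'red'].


Query terms: ['a', 'dog', 'lake', 'sat', 'tree']
Document terms: ['a', 'big', 'moon', 'red']
Common terms: ['a']
Overlap count = 1

1


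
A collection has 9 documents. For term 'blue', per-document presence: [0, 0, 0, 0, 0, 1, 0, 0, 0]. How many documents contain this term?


Checking each document for 'blue':
Doc 1: absent
Doc 2: absent
Doc 3: absent
Doc 4: absent
Doc 5: absent
Doc 6: present
Doc 7: absent
Doc 8: absent
Doc 9: absent
df = sum of presences = 0 + 0 + 0 + 0 + 0 + 1 + 0 + 0 + 0 = 1

1


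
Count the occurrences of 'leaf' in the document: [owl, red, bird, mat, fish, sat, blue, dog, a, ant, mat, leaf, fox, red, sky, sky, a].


Document has 17 words
Scanning for 'leaf':
Found at positions: [11]
Count = 1

1


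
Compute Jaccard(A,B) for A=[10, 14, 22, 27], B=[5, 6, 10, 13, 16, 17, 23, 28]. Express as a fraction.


A intersect B = [10]
|A intersect B| = 1
A union B = [5, 6, 10, 13, 14, 16, 17, 22, 23, 27, 28]
|A union B| = 11
Jaccard = 1/11 = 1/11

1/11


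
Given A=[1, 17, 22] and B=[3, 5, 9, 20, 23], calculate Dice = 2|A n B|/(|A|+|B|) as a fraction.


A intersect B = []
|A intersect B| = 0
|A| = 3, |B| = 5
Dice = 2*0 / (3+5)
= 0 / 8 = 0

0


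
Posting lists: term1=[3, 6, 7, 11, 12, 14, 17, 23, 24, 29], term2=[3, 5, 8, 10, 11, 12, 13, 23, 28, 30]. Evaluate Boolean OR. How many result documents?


Boolean OR: find union of posting lists
term1 docs: [3, 6, 7, 11, 12, 14, 17, 23, 24, 29]
term2 docs: [3, 5, 8, 10, 11, 12, 13, 23, 28, 30]
Union: [3, 5, 6, 7, 8, 10, 11, 12, 13, 14, 17, 23, 24, 28, 29, 30]
|union| = 16

16


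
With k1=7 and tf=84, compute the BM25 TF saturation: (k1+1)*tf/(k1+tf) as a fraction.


BM25 TF component = (k1+1)*tf / (k1+tf)
k1 = 7, tf = 84
Numerator = (7+1)*84 = 672
Denominator = 7 + 84 = 91
= 672/91 = 96/13

96/13


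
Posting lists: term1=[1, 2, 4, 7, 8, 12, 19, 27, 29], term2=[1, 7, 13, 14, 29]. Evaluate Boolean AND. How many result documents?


Boolean AND: find intersection of posting lists
term1 docs: [1, 2, 4, 7, 8, 12, 19, 27, 29]
term2 docs: [1, 7, 13, 14, 29]
Intersection: [1, 7, 29]
|intersection| = 3

3


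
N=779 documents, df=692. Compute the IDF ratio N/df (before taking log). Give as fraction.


IDF ratio = N / df
= 779 / 692
= 779/692

779/692


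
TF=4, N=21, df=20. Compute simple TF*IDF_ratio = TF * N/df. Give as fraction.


TF * (N/df)
= 4 * (21/20)
= 4 * 21/20
= 21/5

21/5


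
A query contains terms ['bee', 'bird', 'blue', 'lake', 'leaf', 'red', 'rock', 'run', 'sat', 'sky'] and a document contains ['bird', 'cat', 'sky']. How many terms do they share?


Query terms: ['bee', 'bird', 'blue', 'lake', 'leaf', 'red', 'rock', 'run', 'sat', 'sky']
Document terms: ['bird', 'cat', 'sky']
Common terms: ['bird', 'sky']
Overlap count = 2

2


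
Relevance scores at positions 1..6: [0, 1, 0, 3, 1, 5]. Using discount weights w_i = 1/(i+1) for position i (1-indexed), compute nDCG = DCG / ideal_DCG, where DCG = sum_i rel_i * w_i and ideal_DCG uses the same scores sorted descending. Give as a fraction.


Position discount weights w_i = 1/(i+1) for i=1..6:
Weights = [1/2, 1/3, 1/4, 1/5, 1/6, 1/7]
Actual relevance: [0, 1, 0, 3, 1, 5]
DCG = 0/2 + 1/3 + 0/4 + 3/5 + 1/6 + 5/7 = 127/70
Ideal relevance (sorted desc): [5, 3, 1, 1, 0, 0]
Ideal DCG = 5/2 + 3/3 + 1/4 + 1/5 + 0/6 + 0/7 = 79/20
nDCG = DCG / ideal_DCG = 127/70 / 79/20 = 254/553

254/553


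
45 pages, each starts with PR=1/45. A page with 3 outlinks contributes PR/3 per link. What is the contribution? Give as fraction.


Initial PR = 1/45 = 1/45
Outlinks = 3
Contribution per link = PR / outlinks
= 1/45 / 3
= 1/135

1/135


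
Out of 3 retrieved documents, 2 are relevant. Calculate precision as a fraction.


Precision = relevant_retrieved / total_retrieved
= 2 / 3
= 2 / (2 + 1)
= 2/3

2/3


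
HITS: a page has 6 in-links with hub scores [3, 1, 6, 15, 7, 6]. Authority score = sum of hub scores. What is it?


Authority = sum of hub scores of in-linkers
In-link 1: hub score = 3
In-link 2: hub score = 1
In-link 3: hub score = 6
In-link 4: hub score = 15
In-link 5: hub score = 7
In-link 6: hub score = 6
Authority = 3 + 1 + 6 + 15 + 7 + 6 = 38

38


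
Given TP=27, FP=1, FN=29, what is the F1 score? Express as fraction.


F1 = 2 * P * R / (P + R)
P = TP/(TP+FP) = 27/28 = 27/28
R = TP/(TP+FN) = 27/56 = 27/56
2 * P * R = 2 * 27/28 * 27/56 = 729/784
P + R = 27/28 + 27/56 = 81/56
F1 = 729/784 / 81/56 = 9/14

9/14


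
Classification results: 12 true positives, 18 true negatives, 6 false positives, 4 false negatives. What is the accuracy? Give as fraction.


Accuracy = (TP + TN) / (TP + TN + FP + FN)
TP + TN = 12 + 18 = 30
Total = 12 + 18 + 6 + 4 = 40
Accuracy = 30 / 40 = 3/4

3/4


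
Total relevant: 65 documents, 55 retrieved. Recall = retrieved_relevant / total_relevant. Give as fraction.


Recall = retrieved_relevant / total_relevant
= 55 / 65
= 55 / (55 + 10)
= 11/13

11/13


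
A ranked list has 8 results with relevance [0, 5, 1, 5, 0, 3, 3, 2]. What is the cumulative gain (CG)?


Cumulative Gain = sum of relevance scores
Position 1: rel=0, running sum=0
Position 2: rel=5, running sum=5
Position 3: rel=1, running sum=6
Position 4: rel=5, running sum=11
Position 5: rel=0, running sum=11
Position 6: rel=3, running sum=14
Position 7: rel=3, running sum=17
Position 8: rel=2, running sum=19
CG = 19

19


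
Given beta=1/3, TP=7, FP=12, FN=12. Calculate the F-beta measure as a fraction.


P = TP/(TP+FP) = 7/19 = 7/19
R = TP/(TP+FN) = 7/19 = 7/19
beta^2 = 1/3^2 = 1/9
(1 + beta^2) = 10/9
Numerator = (1+beta^2)*P*R = 490/3249
Denominator = beta^2*P + R = 7/171 + 7/19 = 70/171
F_beta = 7/19

7/19


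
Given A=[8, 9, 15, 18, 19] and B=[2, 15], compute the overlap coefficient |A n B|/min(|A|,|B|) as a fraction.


A intersect B = [15]
|A intersect B| = 1
min(|A|, |B|) = min(5, 2) = 2
Overlap = 1 / 2 = 1/2

1/2


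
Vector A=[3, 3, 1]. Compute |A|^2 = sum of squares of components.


|A|^2 = sum of squared components
A[0]^2 = 3^2 = 9
A[1]^2 = 3^2 = 9
A[2]^2 = 1^2 = 1
Sum = 9 + 9 + 1 = 19

19


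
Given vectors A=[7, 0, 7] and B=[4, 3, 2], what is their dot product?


Dot product = sum of element-wise products
A[0]*B[0] = 7*4 = 28
A[1]*B[1] = 0*3 = 0
A[2]*B[2] = 7*2 = 14
Sum = 28 + 0 + 14 = 42

42


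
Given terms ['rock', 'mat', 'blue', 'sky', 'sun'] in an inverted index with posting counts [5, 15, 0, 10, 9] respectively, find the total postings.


Summing posting list sizes:
'rock': 5 postings
'mat': 15 postings
'blue': 0 postings
'sky': 10 postings
'sun': 9 postings
Total = 5 + 15 + 0 + 10 + 9 = 39

39


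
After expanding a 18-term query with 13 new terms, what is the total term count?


Original terms: 18
Expansion terms: 13
Total = 18 + 13 = 31

31


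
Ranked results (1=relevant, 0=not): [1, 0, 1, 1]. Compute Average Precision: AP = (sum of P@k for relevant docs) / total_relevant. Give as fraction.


Computing P@k for each relevant position:
Position 1: relevant, P@1 = 1/1 = 1
Position 2: not relevant
Position 3: relevant, P@3 = 2/3 = 2/3
Position 4: relevant, P@4 = 3/4 = 3/4
Sum of P@k = 1 + 2/3 + 3/4 = 29/12
AP = 29/12 / 3 = 29/36

29/36


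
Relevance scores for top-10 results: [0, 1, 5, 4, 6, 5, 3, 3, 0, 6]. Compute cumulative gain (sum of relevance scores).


Cumulative Gain = sum of relevance scores
Position 1: rel=0, running sum=0
Position 2: rel=1, running sum=1
Position 3: rel=5, running sum=6
Position 4: rel=4, running sum=10
Position 5: rel=6, running sum=16
Position 6: rel=5, running sum=21
Position 7: rel=3, running sum=24
Position 8: rel=3, running sum=27
Position 9: rel=0, running sum=27
Position 10: rel=6, running sum=33
CG = 33

33


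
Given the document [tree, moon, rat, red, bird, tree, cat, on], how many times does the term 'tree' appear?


Document has 8 words
Scanning for 'tree':
Found at positions: [0, 5]
Count = 2

2


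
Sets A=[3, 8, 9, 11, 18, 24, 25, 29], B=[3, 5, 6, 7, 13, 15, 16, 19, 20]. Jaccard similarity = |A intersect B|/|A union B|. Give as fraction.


A intersect B = [3]
|A intersect B| = 1
A union B = [3, 5, 6, 7, 8, 9, 11, 13, 15, 16, 18, 19, 20, 24, 25, 29]
|A union B| = 16
Jaccard = 1/16 = 1/16

1/16


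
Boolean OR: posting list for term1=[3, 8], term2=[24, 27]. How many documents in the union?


Boolean OR: find union of posting lists
term1 docs: [3, 8]
term2 docs: [24, 27]
Union: [3, 8, 24, 27]
|union| = 4

4


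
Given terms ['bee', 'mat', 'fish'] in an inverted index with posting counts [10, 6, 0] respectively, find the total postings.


Summing posting list sizes:
'bee': 10 postings
'mat': 6 postings
'fish': 0 postings
Total = 10 + 6 + 0 = 16

16


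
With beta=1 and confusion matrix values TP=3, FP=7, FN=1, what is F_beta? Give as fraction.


P = TP/(TP+FP) = 3/10 = 3/10
R = TP/(TP+FN) = 3/4 = 3/4
beta^2 = 1^2 = 1
(1 + beta^2) = 2
Numerator = (1+beta^2)*P*R = 9/20
Denominator = beta^2*P + R = 3/10 + 3/4 = 21/20
F_beta = 3/7

3/7


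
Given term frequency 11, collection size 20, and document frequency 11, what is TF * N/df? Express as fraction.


TF * (N/df)
= 11 * (20/11)
= 11 * 20/11
= 20

20


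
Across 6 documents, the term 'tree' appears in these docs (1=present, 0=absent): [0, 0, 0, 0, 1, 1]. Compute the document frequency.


Checking each document for 'tree':
Doc 1: absent
Doc 2: absent
Doc 3: absent
Doc 4: absent
Doc 5: present
Doc 6: present
df = sum of presences = 0 + 0 + 0 + 0 + 1 + 1 = 2

2


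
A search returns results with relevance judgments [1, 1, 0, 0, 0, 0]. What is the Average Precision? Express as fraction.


Computing P@k for each relevant position:
Position 1: relevant, P@1 = 1/1 = 1
Position 2: relevant, P@2 = 2/2 = 1
Position 3: not relevant
Position 4: not relevant
Position 5: not relevant
Position 6: not relevant
Sum of P@k = 1 + 1 = 2
AP = 2 / 2 = 1

1


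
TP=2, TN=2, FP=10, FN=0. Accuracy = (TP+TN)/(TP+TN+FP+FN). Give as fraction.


Accuracy = (TP + TN) / (TP + TN + FP + FN)
TP + TN = 2 + 2 = 4
Total = 2 + 2 + 10 + 0 = 14
Accuracy = 4 / 14 = 2/7

2/7


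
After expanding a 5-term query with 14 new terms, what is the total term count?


Original terms: 5
Expansion terms: 14
Total = 5 + 14 = 19

19


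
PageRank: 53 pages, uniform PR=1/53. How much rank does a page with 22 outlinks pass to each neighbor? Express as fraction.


Initial PR = 1/53 = 1/53
Outlinks = 22
Contribution per link = PR / outlinks
= 1/53 / 22
= 1/1166

1/1166


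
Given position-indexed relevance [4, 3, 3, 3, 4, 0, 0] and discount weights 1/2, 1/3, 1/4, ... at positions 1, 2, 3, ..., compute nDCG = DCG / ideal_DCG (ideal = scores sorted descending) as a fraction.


Position discount weights w_i = 1/(i+1) for i=1..7:
Weights = [1/2, 1/3, 1/4, 1/5, 1/6, 1/7, 1/8]
Actual relevance: [4, 3, 3, 3, 4, 0, 0]
DCG = 4/2 + 3/3 + 3/4 + 3/5 + 4/6 + 0/7 + 0/8 = 301/60
Ideal relevance (sorted desc): [4, 4, 3, 3, 3, 0, 0]
Ideal DCG = 4/2 + 4/3 + 3/4 + 3/5 + 3/6 + 0/7 + 0/8 = 311/60
nDCG = DCG / ideal_DCG = 301/60 / 311/60 = 301/311

301/311


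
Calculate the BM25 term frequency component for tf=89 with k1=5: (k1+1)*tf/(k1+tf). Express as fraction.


BM25 TF component = (k1+1)*tf / (k1+tf)
k1 = 5, tf = 89
Numerator = (5+1)*89 = 534
Denominator = 5 + 89 = 94
= 534/94 = 267/47

267/47


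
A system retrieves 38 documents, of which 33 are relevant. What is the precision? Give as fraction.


Precision = relevant_retrieved / total_retrieved
= 33 / 38
= 33 / (33 + 5)
= 33/38

33/38


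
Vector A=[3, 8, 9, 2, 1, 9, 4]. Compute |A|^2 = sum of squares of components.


|A|^2 = sum of squared components
A[0]^2 = 3^2 = 9
A[1]^2 = 8^2 = 64
A[2]^2 = 9^2 = 81
A[3]^2 = 2^2 = 4
A[4]^2 = 1^2 = 1
A[5]^2 = 9^2 = 81
A[6]^2 = 4^2 = 16
Sum = 9 + 64 + 81 + 4 + 1 + 81 + 16 = 256

256


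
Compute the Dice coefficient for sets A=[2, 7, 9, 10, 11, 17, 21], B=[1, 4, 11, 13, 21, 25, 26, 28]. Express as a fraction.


A intersect B = [11, 21]
|A intersect B| = 2
|A| = 7, |B| = 8
Dice = 2*2 / (7+8)
= 4 / 15 = 4/15

4/15


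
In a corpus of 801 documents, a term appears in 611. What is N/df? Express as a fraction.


IDF ratio = N / df
= 801 / 611
= 801/611

801/611


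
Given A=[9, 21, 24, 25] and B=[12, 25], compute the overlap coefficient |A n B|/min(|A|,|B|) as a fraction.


A intersect B = [25]
|A intersect B| = 1
min(|A|, |B|) = min(4, 2) = 2
Overlap = 1 / 2 = 1/2

1/2


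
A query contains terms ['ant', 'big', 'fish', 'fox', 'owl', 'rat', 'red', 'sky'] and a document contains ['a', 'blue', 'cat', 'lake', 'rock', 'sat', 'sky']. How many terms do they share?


Query terms: ['ant', 'big', 'fish', 'fox', 'owl', 'rat', 'red', 'sky']
Document terms: ['a', 'blue', 'cat', 'lake', 'rock', 'sat', 'sky']
Common terms: ['sky']
Overlap count = 1

1


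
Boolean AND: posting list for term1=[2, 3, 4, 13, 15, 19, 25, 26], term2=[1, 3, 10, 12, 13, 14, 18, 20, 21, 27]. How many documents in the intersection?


Boolean AND: find intersection of posting lists
term1 docs: [2, 3, 4, 13, 15, 19, 25, 26]
term2 docs: [1, 3, 10, 12, 13, 14, 18, 20, 21, 27]
Intersection: [3, 13]
|intersection| = 2

2


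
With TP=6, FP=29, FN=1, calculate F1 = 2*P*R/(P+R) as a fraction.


F1 = 2 * P * R / (P + R)
P = TP/(TP+FP) = 6/35 = 6/35
R = TP/(TP+FN) = 6/7 = 6/7
2 * P * R = 2 * 6/35 * 6/7 = 72/245
P + R = 6/35 + 6/7 = 36/35
F1 = 72/245 / 36/35 = 2/7

2/7


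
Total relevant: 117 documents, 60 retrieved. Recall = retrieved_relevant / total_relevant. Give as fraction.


Recall = retrieved_relevant / total_relevant
= 60 / 117
= 60 / (60 + 57)
= 20/39

20/39


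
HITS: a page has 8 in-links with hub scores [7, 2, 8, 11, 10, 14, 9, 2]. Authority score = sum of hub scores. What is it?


Authority = sum of hub scores of in-linkers
In-link 1: hub score = 7
In-link 2: hub score = 2
In-link 3: hub score = 8
In-link 4: hub score = 11
In-link 5: hub score = 10
In-link 6: hub score = 14
In-link 7: hub score = 9
In-link 8: hub score = 2
Authority = 7 + 2 + 8 + 11 + 10 + 14 + 9 + 2 = 63

63


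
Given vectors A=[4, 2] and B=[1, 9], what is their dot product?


Dot product = sum of element-wise products
A[0]*B[0] = 4*1 = 4
A[1]*B[1] = 2*9 = 18
Sum = 4 + 18 = 22

22


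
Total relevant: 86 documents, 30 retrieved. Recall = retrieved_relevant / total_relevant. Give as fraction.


Recall = retrieved_relevant / total_relevant
= 30 / 86
= 30 / (30 + 56)
= 15/43

15/43


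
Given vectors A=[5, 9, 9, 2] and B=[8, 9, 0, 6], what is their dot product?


Dot product = sum of element-wise products
A[0]*B[0] = 5*8 = 40
A[1]*B[1] = 9*9 = 81
A[2]*B[2] = 9*0 = 0
A[3]*B[3] = 2*6 = 12
Sum = 40 + 81 + 0 + 12 = 133

133


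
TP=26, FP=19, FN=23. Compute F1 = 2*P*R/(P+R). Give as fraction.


F1 = 2 * P * R / (P + R)
P = TP/(TP+FP) = 26/45 = 26/45
R = TP/(TP+FN) = 26/49 = 26/49
2 * P * R = 2 * 26/45 * 26/49 = 1352/2205
P + R = 26/45 + 26/49 = 2444/2205
F1 = 1352/2205 / 2444/2205 = 26/47

26/47


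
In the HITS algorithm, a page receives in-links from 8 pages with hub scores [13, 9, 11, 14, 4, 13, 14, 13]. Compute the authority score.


Authority = sum of hub scores of in-linkers
In-link 1: hub score = 13
In-link 2: hub score = 9
In-link 3: hub score = 11
In-link 4: hub score = 14
In-link 5: hub score = 4
In-link 6: hub score = 13
In-link 7: hub score = 14
In-link 8: hub score = 13
Authority = 13 + 9 + 11 + 14 + 4 + 13 + 14 + 13 = 91

91


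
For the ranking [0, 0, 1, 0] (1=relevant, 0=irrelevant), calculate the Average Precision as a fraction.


Computing P@k for each relevant position:
Position 1: not relevant
Position 2: not relevant
Position 3: relevant, P@3 = 1/3 = 1/3
Position 4: not relevant
Sum of P@k = 1/3 = 1/3
AP = 1/3 / 1 = 1/3

1/3


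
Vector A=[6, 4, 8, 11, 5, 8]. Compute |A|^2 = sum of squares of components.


|A|^2 = sum of squared components
A[0]^2 = 6^2 = 36
A[1]^2 = 4^2 = 16
A[2]^2 = 8^2 = 64
A[3]^2 = 11^2 = 121
A[4]^2 = 5^2 = 25
A[5]^2 = 8^2 = 64
Sum = 36 + 16 + 64 + 121 + 25 + 64 = 326

326


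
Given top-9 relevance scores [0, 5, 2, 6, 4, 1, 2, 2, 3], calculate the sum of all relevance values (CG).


Cumulative Gain = sum of relevance scores
Position 1: rel=0, running sum=0
Position 2: rel=5, running sum=5
Position 3: rel=2, running sum=7
Position 4: rel=6, running sum=13
Position 5: rel=4, running sum=17
Position 6: rel=1, running sum=18
Position 7: rel=2, running sum=20
Position 8: rel=2, running sum=22
Position 9: rel=3, running sum=25
CG = 25

25


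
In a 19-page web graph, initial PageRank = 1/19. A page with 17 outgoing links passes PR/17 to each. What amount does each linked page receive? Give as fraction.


Initial PR = 1/19 = 1/19
Outlinks = 17
Contribution per link = PR / outlinks
= 1/19 / 17
= 1/323

1/323


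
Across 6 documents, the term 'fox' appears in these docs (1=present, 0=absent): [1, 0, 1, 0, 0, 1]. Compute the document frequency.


Checking each document for 'fox':
Doc 1: present
Doc 2: absent
Doc 3: present
Doc 4: absent
Doc 5: absent
Doc 6: present
df = sum of presences = 1 + 0 + 1 + 0 + 0 + 1 = 3

3


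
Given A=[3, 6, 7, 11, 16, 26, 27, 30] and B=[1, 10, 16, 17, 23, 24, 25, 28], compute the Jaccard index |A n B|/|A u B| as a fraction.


A intersect B = [16]
|A intersect B| = 1
A union B = [1, 3, 6, 7, 10, 11, 16, 17, 23, 24, 25, 26, 27, 28, 30]
|A union B| = 15
Jaccard = 1/15 = 1/15

1/15


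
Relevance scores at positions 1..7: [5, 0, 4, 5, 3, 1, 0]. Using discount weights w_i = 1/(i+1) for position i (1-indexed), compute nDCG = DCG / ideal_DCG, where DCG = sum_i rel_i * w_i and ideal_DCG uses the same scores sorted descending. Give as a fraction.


Position discount weights w_i = 1/(i+1) for i=1..7:
Weights = [1/2, 1/3, 1/4, 1/5, 1/6, 1/7, 1/8]
Actual relevance: [5, 0, 4, 5, 3, 1, 0]
DCG = 5/2 + 0/3 + 4/4 + 5/5 + 3/6 + 1/7 + 0/8 = 36/7
Ideal relevance (sorted desc): [5, 5, 4, 3, 1, 0, 0]
Ideal DCG = 5/2 + 5/3 + 4/4 + 3/5 + 1/6 + 0/7 + 0/8 = 89/15
nDCG = DCG / ideal_DCG = 36/7 / 89/15 = 540/623

540/623


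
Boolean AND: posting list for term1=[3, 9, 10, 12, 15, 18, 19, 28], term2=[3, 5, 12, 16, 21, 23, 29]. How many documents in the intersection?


Boolean AND: find intersection of posting lists
term1 docs: [3, 9, 10, 12, 15, 18, 19, 28]
term2 docs: [3, 5, 12, 16, 21, 23, 29]
Intersection: [3, 12]
|intersection| = 2

2


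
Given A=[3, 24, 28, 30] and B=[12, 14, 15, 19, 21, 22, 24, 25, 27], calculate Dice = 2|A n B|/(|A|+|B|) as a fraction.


A intersect B = [24]
|A intersect B| = 1
|A| = 4, |B| = 9
Dice = 2*1 / (4+9)
= 2 / 13 = 2/13

2/13


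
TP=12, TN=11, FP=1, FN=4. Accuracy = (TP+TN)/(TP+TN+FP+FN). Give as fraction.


Accuracy = (TP + TN) / (TP + TN + FP + FN)
TP + TN = 12 + 11 = 23
Total = 12 + 11 + 1 + 4 = 28
Accuracy = 23 / 28 = 23/28

23/28


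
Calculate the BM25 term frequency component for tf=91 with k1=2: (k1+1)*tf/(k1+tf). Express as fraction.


BM25 TF component = (k1+1)*tf / (k1+tf)
k1 = 2, tf = 91
Numerator = (2+1)*91 = 273
Denominator = 2 + 91 = 93
= 273/93 = 91/31

91/31


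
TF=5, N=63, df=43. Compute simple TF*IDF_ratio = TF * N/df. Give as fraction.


TF * (N/df)
= 5 * (63/43)
= 5 * 63/43
= 315/43

315/43


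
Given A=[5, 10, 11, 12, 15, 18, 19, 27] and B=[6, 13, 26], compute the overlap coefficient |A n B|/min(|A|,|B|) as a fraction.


A intersect B = []
|A intersect B| = 0
min(|A|, |B|) = min(8, 3) = 3
Overlap = 0 / 3 = 0

0


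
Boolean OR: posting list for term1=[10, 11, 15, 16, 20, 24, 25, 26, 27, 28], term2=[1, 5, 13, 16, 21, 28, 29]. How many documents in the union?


Boolean OR: find union of posting lists
term1 docs: [10, 11, 15, 16, 20, 24, 25, 26, 27, 28]
term2 docs: [1, 5, 13, 16, 21, 28, 29]
Union: [1, 5, 10, 11, 13, 15, 16, 20, 21, 24, 25, 26, 27, 28, 29]
|union| = 15

15


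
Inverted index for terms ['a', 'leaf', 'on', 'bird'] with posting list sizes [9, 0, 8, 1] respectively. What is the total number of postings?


Summing posting list sizes:
'a': 9 postings
'leaf': 0 postings
'on': 8 postings
'bird': 1 postings
Total = 9 + 0 + 8 + 1 = 18

18


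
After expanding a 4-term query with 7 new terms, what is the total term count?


Original terms: 4
Expansion terms: 7
Total = 4 + 7 = 11

11


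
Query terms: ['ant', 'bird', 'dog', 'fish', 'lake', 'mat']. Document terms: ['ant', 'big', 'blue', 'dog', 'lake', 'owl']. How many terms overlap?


Query terms: ['ant', 'bird', 'dog', 'fish', 'lake', 'mat']
Document terms: ['ant', 'big', 'blue', 'dog', 'lake', 'owl']
Common terms: ['ant', 'dog', 'lake']
Overlap count = 3

3


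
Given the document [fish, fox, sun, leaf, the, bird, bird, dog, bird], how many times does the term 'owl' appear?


Document has 9 words
Scanning for 'owl':
Term not found in document
Count = 0

0


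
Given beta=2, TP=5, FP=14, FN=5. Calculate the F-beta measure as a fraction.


P = TP/(TP+FP) = 5/19 = 5/19
R = TP/(TP+FN) = 5/10 = 1/2
beta^2 = 2^2 = 4
(1 + beta^2) = 5
Numerator = (1+beta^2)*P*R = 25/38
Denominator = beta^2*P + R = 20/19 + 1/2 = 59/38
F_beta = 25/59

25/59


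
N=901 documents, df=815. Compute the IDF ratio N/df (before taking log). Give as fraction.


IDF ratio = N / df
= 901 / 815
= 901/815

901/815


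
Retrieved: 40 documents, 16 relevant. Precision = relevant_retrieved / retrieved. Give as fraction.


Precision = relevant_retrieved / total_retrieved
= 16 / 40
= 16 / (16 + 24)
= 2/5

2/5


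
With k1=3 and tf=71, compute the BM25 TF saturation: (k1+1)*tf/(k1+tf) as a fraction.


BM25 TF component = (k1+1)*tf / (k1+tf)
k1 = 3, tf = 71
Numerator = (3+1)*71 = 284
Denominator = 3 + 71 = 74
= 284/74 = 142/37

142/37


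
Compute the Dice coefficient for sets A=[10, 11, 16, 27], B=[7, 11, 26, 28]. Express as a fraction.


A intersect B = [11]
|A intersect B| = 1
|A| = 4, |B| = 4
Dice = 2*1 / (4+4)
= 2 / 8 = 1/4

1/4


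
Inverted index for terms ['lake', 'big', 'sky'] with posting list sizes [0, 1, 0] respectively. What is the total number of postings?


Summing posting list sizes:
'lake': 0 postings
'big': 1 postings
'sky': 0 postings
Total = 0 + 1 + 0 = 1

1


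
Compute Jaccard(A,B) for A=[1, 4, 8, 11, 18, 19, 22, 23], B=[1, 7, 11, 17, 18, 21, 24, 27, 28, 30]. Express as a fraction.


A intersect B = [1, 11, 18]
|A intersect B| = 3
A union B = [1, 4, 7, 8, 11, 17, 18, 19, 21, 22, 23, 24, 27, 28, 30]
|A union B| = 15
Jaccard = 3/15 = 1/5

1/5


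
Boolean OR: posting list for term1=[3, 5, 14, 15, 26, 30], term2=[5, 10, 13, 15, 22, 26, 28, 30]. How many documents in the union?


Boolean OR: find union of posting lists
term1 docs: [3, 5, 14, 15, 26, 30]
term2 docs: [5, 10, 13, 15, 22, 26, 28, 30]
Union: [3, 5, 10, 13, 14, 15, 22, 26, 28, 30]
|union| = 10

10


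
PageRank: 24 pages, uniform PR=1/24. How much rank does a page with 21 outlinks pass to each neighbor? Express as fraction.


Initial PR = 1/24 = 1/24
Outlinks = 21
Contribution per link = PR / outlinks
= 1/24 / 21
= 1/504

1/504


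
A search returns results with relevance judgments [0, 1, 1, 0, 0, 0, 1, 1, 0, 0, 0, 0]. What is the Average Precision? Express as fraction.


Computing P@k for each relevant position:
Position 1: not relevant
Position 2: relevant, P@2 = 1/2 = 1/2
Position 3: relevant, P@3 = 2/3 = 2/3
Position 4: not relevant
Position 5: not relevant
Position 6: not relevant
Position 7: relevant, P@7 = 3/7 = 3/7
Position 8: relevant, P@8 = 4/8 = 1/2
Position 9: not relevant
Position 10: not relevant
Position 11: not relevant
Position 12: not relevant
Sum of P@k = 1/2 + 2/3 + 3/7 + 1/2 = 44/21
AP = 44/21 / 4 = 11/21

11/21


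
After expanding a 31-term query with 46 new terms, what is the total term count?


Original terms: 31
Expansion terms: 46
Total = 31 + 46 = 77

77


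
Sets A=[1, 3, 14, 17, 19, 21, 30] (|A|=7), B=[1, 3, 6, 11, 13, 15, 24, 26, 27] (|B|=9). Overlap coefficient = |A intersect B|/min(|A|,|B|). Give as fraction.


A intersect B = [1, 3]
|A intersect B| = 2
min(|A|, |B|) = min(7, 9) = 7
Overlap = 2 / 7 = 2/7

2/7


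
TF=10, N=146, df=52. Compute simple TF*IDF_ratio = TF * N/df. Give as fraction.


TF * (N/df)
= 10 * (146/52)
= 10 * 73/26
= 365/13

365/13


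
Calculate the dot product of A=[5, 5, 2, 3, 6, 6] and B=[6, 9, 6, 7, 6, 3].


Dot product = sum of element-wise products
A[0]*B[0] = 5*6 = 30
A[1]*B[1] = 5*9 = 45
A[2]*B[2] = 2*6 = 12
A[3]*B[3] = 3*7 = 21
A[4]*B[4] = 6*6 = 36
A[5]*B[5] = 6*3 = 18
Sum = 30 + 45 + 12 + 21 + 36 + 18 = 162

162


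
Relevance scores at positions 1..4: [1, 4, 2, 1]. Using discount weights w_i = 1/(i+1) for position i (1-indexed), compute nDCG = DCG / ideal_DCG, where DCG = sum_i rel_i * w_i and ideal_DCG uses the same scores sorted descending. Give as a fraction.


Position discount weights w_i = 1/(i+1) for i=1..4:
Weights = [1/2, 1/3, 1/4, 1/5]
Actual relevance: [1, 4, 2, 1]
DCG = 1/2 + 4/3 + 2/4 + 1/5 = 38/15
Ideal relevance (sorted desc): [4, 2, 1, 1]
Ideal DCG = 4/2 + 2/3 + 1/4 + 1/5 = 187/60
nDCG = DCG / ideal_DCG = 38/15 / 187/60 = 152/187

152/187


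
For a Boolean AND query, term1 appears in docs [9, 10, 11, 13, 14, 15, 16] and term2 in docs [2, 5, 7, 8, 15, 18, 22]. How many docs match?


Boolean AND: find intersection of posting lists
term1 docs: [9, 10, 11, 13, 14, 15, 16]
term2 docs: [2, 5, 7, 8, 15, 18, 22]
Intersection: [15]
|intersection| = 1

1


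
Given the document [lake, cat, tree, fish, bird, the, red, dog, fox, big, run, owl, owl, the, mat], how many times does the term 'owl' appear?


Document has 15 words
Scanning for 'owl':
Found at positions: [11, 12]
Count = 2

2


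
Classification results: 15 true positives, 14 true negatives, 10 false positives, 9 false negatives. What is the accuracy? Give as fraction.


Accuracy = (TP + TN) / (TP + TN + FP + FN)
TP + TN = 15 + 14 = 29
Total = 15 + 14 + 10 + 9 = 48
Accuracy = 29 / 48 = 29/48

29/48


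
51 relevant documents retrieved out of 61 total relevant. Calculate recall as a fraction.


Recall = retrieved_relevant / total_relevant
= 51 / 61
= 51 / (51 + 10)
= 51/61

51/61


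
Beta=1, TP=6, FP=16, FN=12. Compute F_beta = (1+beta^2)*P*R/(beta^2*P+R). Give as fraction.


P = TP/(TP+FP) = 6/22 = 3/11
R = TP/(TP+FN) = 6/18 = 1/3
beta^2 = 1^2 = 1
(1 + beta^2) = 2
Numerator = (1+beta^2)*P*R = 2/11
Denominator = beta^2*P + R = 3/11 + 1/3 = 20/33
F_beta = 3/10

3/10


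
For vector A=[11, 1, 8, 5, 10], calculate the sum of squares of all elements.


|A|^2 = sum of squared components
A[0]^2 = 11^2 = 121
A[1]^2 = 1^2 = 1
A[2]^2 = 8^2 = 64
A[3]^2 = 5^2 = 25
A[4]^2 = 10^2 = 100
Sum = 121 + 1 + 64 + 25 + 100 = 311

311


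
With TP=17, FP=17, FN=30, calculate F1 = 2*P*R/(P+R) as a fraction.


F1 = 2 * P * R / (P + R)
P = TP/(TP+FP) = 17/34 = 1/2
R = TP/(TP+FN) = 17/47 = 17/47
2 * P * R = 2 * 1/2 * 17/47 = 17/47
P + R = 1/2 + 17/47 = 81/94
F1 = 17/47 / 81/94 = 34/81

34/81


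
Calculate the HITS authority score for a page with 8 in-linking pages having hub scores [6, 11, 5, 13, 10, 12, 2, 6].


Authority = sum of hub scores of in-linkers
In-link 1: hub score = 6
In-link 2: hub score = 11
In-link 3: hub score = 5
In-link 4: hub score = 13
In-link 5: hub score = 10
In-link 6: hub score = 12
In-link 7: hub score = 2
In-link 8: hub score = 6
Authority = 6 + 11 + 5 + 13 + 10 + 12 + 2 + 6 = 65

65


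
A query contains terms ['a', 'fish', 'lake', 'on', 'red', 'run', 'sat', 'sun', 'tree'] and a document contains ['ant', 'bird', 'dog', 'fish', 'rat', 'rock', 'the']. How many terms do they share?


Query terms: ['a', 'fish', 'lake', 'on', 'red', 'run', 'sat', 'sun', 'tree']
Document terms: ['ant', 'bird', 'dog', 'fish', 'rat', 'rock', 'the']
Common terms: ['fish']
Overlap count = 1

1


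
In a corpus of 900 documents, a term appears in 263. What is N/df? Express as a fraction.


IDF ratio = N / df
= 900 / 263
= 900/263

900/263


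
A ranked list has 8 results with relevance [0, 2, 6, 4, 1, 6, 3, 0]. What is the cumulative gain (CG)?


Cumulative Gain = sum of relevance scores
Position 1: rel=0, running sum=0
Position 2: rel=2, running sum=2
Position 3: rel=6, running sum=8
Position 4: rel=4, running sum=12
Position 5: rel=1, running sum=13
Position 6: rel=6, running sum=19
Position 7: rel=3, running sum=22
Position 8: rel=0, running sum=22
CG = 22

22


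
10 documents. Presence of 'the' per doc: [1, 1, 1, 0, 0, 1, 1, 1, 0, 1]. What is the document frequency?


Checking each document for 'the':
Doc 1: present
Doc 2: present
Doc 3: present
Doc 4: absent
Doc 5: absent
Doc 6: present
Doc 7: present
Doc 8: present
Doc 9: absent
Doc 10: present
df = sum of presences = 1 + 1 + 1 + 0 + 0 + 1 + 1 + 1 + 0 + 1 = 7

7


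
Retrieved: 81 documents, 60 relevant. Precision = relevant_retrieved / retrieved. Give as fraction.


Precision = relevant_retrieved / total_retrieved
= 60 / 81
= 60 / (60 + 21)
= 20/27

20/27


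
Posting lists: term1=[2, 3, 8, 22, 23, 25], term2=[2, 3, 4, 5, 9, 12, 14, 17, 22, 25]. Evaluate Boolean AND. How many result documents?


Boolean AND: find intersection of posting lists
term1 docs: [2, 3, 8, 22, 23, 25]
term2 docs: [2, 3, 4, 5, 9, 12, 14, 17, 22, 25]
Intersection: [2, 3, 22, 25]
|intersection| = 4

4


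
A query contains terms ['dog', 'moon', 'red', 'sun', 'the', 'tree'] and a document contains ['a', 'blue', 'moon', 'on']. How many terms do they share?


Query terms: ['dog', 'moon', 'red', 'sun', 'the', 'tree']
Document terms: ['a', 'blue', 'moon', 'on']
Common terms: ['moon']
Overlap count = 1

1


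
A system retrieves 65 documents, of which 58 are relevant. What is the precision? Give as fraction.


Precision = relevant_retrieved / total_retrieved
= 58 / 65
= 58 / (58 + 7)
= 58/65

58/65


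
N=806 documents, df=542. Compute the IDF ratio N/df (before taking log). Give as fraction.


IDF ratio = N / df
= 806 / 542
= 403/271

403/271


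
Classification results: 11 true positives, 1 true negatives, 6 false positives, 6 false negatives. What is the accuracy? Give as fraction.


Accuracy = (TP + TN) / (TP + TN + FP + FN)
TP + TN = 11 + 1 = 12
Total = 11 + 1 + 6 + 6 = 24
Accuracy = 12 / 24 = 1/2

1/2


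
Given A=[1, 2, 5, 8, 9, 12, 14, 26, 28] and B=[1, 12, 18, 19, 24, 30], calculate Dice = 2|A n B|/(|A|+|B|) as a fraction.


A intersect B = [1, 12]
|A intersect B| = 2
|A| = 9, |B| = 6
Dice = 2*2 / (9+6)
= 4 / 15 = 4/15

4/15


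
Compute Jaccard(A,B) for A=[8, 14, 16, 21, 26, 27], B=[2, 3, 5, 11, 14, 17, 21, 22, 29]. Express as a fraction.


A intersect B = [14, 21]
|A intersect B| = 2
A union B = [2, 3, 5, 8, 11, 14, 16, 17, 21, 22, 26, 27, 29]
|A union B| = 13
Jaccard = 2/13 = 2/13

2/13


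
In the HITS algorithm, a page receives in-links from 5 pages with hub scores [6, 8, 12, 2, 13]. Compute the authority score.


Authority = sum of hub scores of in-linkers
In-link 1: hub score = 6
In-link 2: hub score = 8
In-link 3: hub score = 12
In-link 4: hub score = 2
In-link 5: hub score = 13
Authority = 6 + 8 + 12 + 2 + 13 = 41

41


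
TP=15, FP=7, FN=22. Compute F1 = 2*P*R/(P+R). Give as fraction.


F1 = 2 * P * R / (P + R)
P = TP/(TP+FP) = 15/22 = 15/22
R = TP/(TP+FN) = 15/37 = 15/37
2 * P * R = 2 * 15/22 * 15/37 = 225/407
P + R = 15/22 + 15/37 = 885/814
F1 = 225/407 / 885/814 = 30/59

30/59


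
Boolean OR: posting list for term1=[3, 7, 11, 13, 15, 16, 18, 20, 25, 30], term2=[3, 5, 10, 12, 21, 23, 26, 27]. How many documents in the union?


Boolean OR: find union of posting lists
term1 docs: [3, 7, 11, 13, 15, 16, 18, 20, 25, 30]
term2 docs: [3, 5, 10, 12, 21, 23, 26, 27]
Union: [3, 5, 7, 10, 11, 12, 13, 15, 16, 18, 20, 21, 23, 25, 26, 27, 30]
|union| = 17

17


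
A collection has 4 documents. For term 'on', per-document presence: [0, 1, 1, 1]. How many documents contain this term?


Checking each document for 'on':
Doc 1: absent
Doc 2: present
Doc 3: present
Doc 4: present
df = sum of presences = 0 + 1 + 1 + 1 = 3

3


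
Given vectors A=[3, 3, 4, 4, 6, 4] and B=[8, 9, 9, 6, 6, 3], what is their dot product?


Dot product = sum of element-wise products
A[0]*B[0] = 3*8 = 24
A[1]*B[1] = 3*9 = 27
A[2]*B[2] = 4*9 = 36
A[3]*B[3] = 4*6 = 24
A[4]*B[4] = 6*6 = 36
A[5]*B[5] = 4*3 = 12
Sum = 24 + 27 + 36 + 24 + 36 + 12 = 159

159


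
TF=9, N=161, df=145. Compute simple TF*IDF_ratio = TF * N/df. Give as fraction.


TF * (N/df)
= 9 * (161/145)
= 9 * 161/145
= 1449/145

1449/145


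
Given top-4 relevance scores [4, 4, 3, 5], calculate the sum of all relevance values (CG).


Cumulative Gain = sum of relevance scores
Position 1: rel=4, running sum=4
Position 2: rel=4, running sum=8
Position 3: rel=3, running sum=11
Position 4: rel=5, running sum=16
CG = 16

16


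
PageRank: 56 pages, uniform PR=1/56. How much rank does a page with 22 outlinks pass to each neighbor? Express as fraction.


Initial PR = 1/56 = 1/56
Outlinks = 22
Contribution per link = PR / outlinks
= 1/56 / 22
= 1/1232

1/1232


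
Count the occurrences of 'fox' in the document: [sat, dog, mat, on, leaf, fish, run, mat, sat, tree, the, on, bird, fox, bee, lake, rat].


Document has 17 words
Scanning for 'fox':
Found at positions: [13]
Count = 1

1


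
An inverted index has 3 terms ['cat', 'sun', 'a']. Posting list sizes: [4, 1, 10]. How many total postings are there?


Summing posting list sizes:
'cat': 4 postings
'sun': 1 postings
'a': 10 postings
Total = 4 + 1 + 10 = 15

15


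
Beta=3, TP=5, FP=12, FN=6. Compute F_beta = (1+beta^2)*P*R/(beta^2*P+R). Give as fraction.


P = TP/(TP+FP) = 5/17 = 5/17
R = TP/(TP+FN) = 5/11 = 5/11
beta^2 = 3^2 = 9
(1 + beta^2) = 10
Numerator = (1+beta^2)*P*R = 250/187
Denominator = beta^2*P + R = 45/17 + 5/11 = 580/187
F_beta = 25/58

25/58


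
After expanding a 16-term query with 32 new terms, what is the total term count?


Original terms: 16
Expansion terms: 32
Total = 16 + 32 = 48

48


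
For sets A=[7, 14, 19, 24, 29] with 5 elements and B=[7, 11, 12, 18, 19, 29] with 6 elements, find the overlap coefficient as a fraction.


A intersect B = [7, 19, 29]
|A intersect B| = 3
min(|A|, |B|) = min(5, 6) = 5
Overlap = 3 / 5 = 3/5

3/5


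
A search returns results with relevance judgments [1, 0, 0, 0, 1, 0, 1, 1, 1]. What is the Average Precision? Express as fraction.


Computing P@k for each relevant position:
Position 1: relevant, P@1 = 1/1 = 1
Position 2: not relevant
Position 3: not relevant
Position 4: not relevant
Position 5: relevant, P@5 = 2/5 = 2/5
Position 6: not relevant
Position 7: relevant, P@7 = 3/7 = 3/7
Position 8: relevant, P@8 = 4/8 = 1/2
Position 9: relevant, P@9 = 5/9 = 5/9
Sum of P@k = 1 + 2/5 + 3/7 + 1/2 + 5/9 = 1817/630
AP = 1817/630 / 5 = 1817/3150

1817/3150


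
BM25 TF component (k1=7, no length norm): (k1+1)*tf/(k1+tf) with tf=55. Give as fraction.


BM25 TF component = (k1+1)*tf / (k1+tf)
k1 = 7, tf = 55
Numerator = (7+1)*55 = 440
Denominator = 7 + 55 = 62
= 440/62 = 220/31

220/31


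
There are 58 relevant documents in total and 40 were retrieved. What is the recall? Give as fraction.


Recall = retrieved_relevant / total_relevant
= 40 / 58
= 40 / (40 + 18)
= 20/29

20/29


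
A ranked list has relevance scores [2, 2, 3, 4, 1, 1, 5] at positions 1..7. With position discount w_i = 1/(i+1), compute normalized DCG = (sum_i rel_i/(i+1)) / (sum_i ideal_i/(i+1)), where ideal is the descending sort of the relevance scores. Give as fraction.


Position discount weights w_i = 1/(i+1) for i=1..7:
Weights = [1/2, 1/3, 1/4, 1/5, 1/6, 1/7, 1/8]
Actual relevance: [2, 2, 3, 4, 1, 1, 5]
DCG = 2/2 + 2/3 + 3/4 + 4/5 + 1/6 + 1/7 + 5/8 = 3487/840
Ideal relevance (sorted desc): [5, 4, 3, 2, 2, 1, 1]
Ideal DCG = 5/2 + 4/3 + 3/4 + 2/5 + 2/6 + 1/7 + 1/8 = 4691/840
nDCG = DCG / ideal_DCG = 3487/840 / 4691/840 = 3487/4691

3487/4691


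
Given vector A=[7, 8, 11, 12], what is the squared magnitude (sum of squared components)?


|A|^2 = sum of squared components
A[0]^2 = 7^2 = 49
A[1]^2 = 8^2 = 64
A[2]^2 = 11^2 = 121
A[3]^2 = 12^2 = 144
Sum = 49 + 64 + 121 + 144 = 378

378


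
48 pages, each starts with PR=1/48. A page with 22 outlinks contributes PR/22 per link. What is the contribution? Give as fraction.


Initial PR = 1/48 = 1/48
Outlinks = 22
Contribution per link = PR / outlinks
= 1/48 / 22
= 1/1056

1/1056


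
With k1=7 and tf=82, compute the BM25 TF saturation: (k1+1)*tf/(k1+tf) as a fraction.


BM25 TF component = (k1+1)*tf / (k1+tf)
k1 = 7, tf = 82
Numerator = (7+1)*82 = 656
Denominator = 7 + 82 = 89
= 656/89 = 656/89

656/89


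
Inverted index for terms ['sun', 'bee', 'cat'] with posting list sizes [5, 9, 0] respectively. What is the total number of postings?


Summing posting list sizes:
'sun': 5 postings
'bee': 9 postings
'cat': 0 postings
Total = 5 + 9 + 0 = 14

14


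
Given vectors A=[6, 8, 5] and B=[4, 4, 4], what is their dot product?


Dot product = sum of element-wise products
A[0]*B[0] = 6*4 = 24
A[1]*B[1] = 8*4 = 32
A[2]*B[2] = 5*4 = 20
Sum = 24 + 32 + 20 = 76

76
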